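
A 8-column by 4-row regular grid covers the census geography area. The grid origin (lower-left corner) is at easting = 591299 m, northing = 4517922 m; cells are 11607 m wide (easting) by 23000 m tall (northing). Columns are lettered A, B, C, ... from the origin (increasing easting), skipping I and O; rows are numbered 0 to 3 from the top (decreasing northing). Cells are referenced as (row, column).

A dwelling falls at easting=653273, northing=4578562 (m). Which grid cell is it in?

Column index: ⌊(653273 − 591299) / 11607⌋ = ⌊5.339⌋ = 5 → column F
Row offset from origin: ⌊(4578562 − 4517922) / 23000⌋ = ⌊2.637⌋ = 2 → row 1 (counted from top)

(1, F)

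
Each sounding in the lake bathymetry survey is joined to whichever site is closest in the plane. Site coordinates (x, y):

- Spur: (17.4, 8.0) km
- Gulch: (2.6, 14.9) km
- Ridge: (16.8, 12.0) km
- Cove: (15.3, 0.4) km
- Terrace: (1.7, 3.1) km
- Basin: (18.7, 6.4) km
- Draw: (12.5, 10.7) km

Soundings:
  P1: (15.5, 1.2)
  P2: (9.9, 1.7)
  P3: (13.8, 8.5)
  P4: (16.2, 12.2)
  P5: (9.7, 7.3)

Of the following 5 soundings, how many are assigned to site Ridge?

1

P1 → Cove
P2 → Cove
P3 → Draw
P4 → Ridge
P5 → Draw
1 of the 5 goes to Ridge.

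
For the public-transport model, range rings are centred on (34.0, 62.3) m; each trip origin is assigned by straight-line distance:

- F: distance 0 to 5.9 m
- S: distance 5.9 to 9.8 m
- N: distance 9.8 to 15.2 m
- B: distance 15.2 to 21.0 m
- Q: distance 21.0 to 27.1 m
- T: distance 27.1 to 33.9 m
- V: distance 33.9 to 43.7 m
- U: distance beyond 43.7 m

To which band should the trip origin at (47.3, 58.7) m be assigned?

Distance = √((47.3−34.0)² + (58.7−62.3)²) = √(176.890 + 12.960) = 13.779 m.
9.8 ≤ 13.779 < 15.2 → N.

N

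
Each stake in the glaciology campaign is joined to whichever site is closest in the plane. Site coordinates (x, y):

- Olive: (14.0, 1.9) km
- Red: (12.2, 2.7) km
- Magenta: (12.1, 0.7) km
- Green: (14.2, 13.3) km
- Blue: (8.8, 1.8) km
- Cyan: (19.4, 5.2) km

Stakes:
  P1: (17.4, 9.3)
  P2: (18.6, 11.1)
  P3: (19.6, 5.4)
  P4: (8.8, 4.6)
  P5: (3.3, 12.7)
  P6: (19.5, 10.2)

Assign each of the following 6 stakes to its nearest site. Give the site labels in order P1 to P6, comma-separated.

P1 → Cyan (d²=20.81)
P2 → Green (d²=24.20)
P3 → Cyan (d²=0.08)
P4 → Blue (d²=7.84)
P5 → Green (d²=119.17)
P6 → Cyan (d²=25.01)

Cyan, Green, Cyan, Blue, Green, Cyan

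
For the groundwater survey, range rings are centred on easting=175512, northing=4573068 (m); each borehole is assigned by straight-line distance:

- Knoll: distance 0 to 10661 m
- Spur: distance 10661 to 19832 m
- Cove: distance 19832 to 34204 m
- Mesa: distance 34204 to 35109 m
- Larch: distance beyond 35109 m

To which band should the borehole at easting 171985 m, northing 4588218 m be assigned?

Distance = √((171985−175512)² + (4588218−4573068)²) = √(12439729.000 + 229522500.000) = 15555.135 m.
10661 ≤ 15555.135 < 19832 → Spur.

Spur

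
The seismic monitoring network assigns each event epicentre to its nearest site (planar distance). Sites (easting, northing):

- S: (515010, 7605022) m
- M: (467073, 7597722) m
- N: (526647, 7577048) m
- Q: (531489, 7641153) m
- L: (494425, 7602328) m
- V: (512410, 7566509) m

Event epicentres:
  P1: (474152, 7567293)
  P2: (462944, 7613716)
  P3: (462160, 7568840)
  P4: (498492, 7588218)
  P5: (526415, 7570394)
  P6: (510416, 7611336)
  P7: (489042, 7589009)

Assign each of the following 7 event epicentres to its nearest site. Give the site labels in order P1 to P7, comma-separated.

M, M, M, L, N, S, L

P1 → M (d²=976036282.00)
P2 → M (d²=272856677.00)
P3 → M (d²=858307493.00)
P4 → L (d²=215632589.00)
P5 → N (d²=44329540.00)
P6 → S (d²=60971432.00)
P7 → L (d²=206372450.00)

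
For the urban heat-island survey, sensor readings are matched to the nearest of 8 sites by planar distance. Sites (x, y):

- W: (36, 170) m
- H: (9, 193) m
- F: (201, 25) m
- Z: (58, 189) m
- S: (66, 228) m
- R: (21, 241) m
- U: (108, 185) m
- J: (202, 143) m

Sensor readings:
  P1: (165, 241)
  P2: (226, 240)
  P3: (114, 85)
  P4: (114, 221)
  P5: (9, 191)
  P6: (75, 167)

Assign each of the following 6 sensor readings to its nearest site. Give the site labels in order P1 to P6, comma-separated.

U, J, U, U, H, Z

P1 → U (d²=6385.00)
P2 → J (d²=9985.00)
P3 → U (d²=10036.00)
P4 → U (d²=1332.00)
P5 → H (d²=4.00)
P6 → Z (d²=773.00)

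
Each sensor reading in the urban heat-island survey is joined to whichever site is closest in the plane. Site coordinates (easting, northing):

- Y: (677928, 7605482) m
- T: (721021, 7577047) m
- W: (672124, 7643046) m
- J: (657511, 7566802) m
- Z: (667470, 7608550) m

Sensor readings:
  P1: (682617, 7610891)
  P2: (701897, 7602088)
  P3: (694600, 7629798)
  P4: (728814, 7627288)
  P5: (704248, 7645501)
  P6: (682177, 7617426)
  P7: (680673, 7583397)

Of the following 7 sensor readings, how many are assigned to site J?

0

P1 → Y
P2 → Y
P3 → W
P4 → T
P5 → W
P6 → Y
P7 → Y
0 of the 7 go to J.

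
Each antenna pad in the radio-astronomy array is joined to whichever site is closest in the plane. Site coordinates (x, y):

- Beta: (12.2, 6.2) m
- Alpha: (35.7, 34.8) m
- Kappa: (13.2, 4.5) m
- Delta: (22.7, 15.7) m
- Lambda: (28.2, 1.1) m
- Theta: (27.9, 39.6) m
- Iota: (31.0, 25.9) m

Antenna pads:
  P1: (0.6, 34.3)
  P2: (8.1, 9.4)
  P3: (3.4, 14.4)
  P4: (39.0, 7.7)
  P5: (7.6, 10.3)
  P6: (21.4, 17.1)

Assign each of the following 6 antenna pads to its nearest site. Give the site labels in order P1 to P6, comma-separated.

Theta, Beta, Beta, Lambda, Beta, Delta

P1 → Theta (d²=773.38)
P2 → Beta (d²=27.05)
P3 → Beta (d²=144.68)
P4 → Lambda (d²=160.20)
P5 → Beta (d²=37.97)
P6 → Delta (d²=3.65)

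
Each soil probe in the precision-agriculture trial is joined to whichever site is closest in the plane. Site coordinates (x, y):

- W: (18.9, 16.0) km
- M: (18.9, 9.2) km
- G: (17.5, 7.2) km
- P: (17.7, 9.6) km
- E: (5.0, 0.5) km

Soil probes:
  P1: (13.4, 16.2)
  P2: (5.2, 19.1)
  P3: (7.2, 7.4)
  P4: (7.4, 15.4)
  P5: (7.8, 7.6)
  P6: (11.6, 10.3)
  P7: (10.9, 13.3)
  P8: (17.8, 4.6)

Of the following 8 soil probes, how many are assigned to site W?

P1 → W
P2 → W
P3 → E
P4 → W
P5 → E
P6 → P
P7 → P
P8 → G
3 of the 8 go to W.

3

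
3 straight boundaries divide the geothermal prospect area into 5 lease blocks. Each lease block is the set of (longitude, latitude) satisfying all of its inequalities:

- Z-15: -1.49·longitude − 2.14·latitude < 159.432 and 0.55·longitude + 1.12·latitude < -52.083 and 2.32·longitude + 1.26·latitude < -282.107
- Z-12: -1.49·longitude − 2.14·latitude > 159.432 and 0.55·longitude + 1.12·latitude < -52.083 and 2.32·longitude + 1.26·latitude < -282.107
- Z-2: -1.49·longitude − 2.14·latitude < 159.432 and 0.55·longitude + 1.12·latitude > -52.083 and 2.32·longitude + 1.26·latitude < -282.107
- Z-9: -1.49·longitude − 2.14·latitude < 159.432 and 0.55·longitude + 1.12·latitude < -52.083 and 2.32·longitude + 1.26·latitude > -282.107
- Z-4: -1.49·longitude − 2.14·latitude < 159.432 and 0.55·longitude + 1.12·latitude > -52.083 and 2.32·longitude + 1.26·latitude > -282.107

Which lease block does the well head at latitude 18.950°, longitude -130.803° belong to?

-1.49·-130.803 − 2.14·18.950 = 154.343, which is < 159.432
0.55·-130.803 + 1.12·18.950 = -50.718, which is > -52.083
2.32·-130.803 + 1.26·18.950 = -279.586, which is > -282.107
This sign pattern matches Z-4.

Z-4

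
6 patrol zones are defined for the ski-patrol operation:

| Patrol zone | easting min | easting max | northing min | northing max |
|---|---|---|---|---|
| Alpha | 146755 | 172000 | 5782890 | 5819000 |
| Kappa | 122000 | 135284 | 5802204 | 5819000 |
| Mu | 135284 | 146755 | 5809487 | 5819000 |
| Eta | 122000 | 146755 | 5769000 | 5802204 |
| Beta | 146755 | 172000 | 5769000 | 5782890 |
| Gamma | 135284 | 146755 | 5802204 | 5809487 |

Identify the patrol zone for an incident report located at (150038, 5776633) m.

The point has easting = 150038 and northing = 5776633.
Only Beta satisfies 146755 ≤ easting ≤ 172000 and 5769000 ≤ northing ≤ 5782890.

Beta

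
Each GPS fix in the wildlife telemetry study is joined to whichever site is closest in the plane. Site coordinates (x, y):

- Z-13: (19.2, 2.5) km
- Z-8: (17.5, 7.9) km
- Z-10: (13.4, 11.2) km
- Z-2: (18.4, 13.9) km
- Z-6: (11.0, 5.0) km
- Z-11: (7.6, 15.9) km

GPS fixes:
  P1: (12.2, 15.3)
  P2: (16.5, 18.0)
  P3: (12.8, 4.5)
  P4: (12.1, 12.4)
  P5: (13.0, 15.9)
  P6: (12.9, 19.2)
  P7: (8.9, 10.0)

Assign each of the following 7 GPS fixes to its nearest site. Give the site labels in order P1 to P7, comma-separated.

P1 → Z-10 (d²=18.25)
P2 → Z-2 (d²=20.42)
P3 → Z-6 (d²=3.49)
P4 → Z-10 (d²=3.13)
P5 → Z-10 (d²=22.25)
P6 → Z-11 (d²=38.98)
P7 → Z-10 (d²=21.69)

Z-10, Z-2, Z-6, Z-10, Z-10, Z-11, Z-10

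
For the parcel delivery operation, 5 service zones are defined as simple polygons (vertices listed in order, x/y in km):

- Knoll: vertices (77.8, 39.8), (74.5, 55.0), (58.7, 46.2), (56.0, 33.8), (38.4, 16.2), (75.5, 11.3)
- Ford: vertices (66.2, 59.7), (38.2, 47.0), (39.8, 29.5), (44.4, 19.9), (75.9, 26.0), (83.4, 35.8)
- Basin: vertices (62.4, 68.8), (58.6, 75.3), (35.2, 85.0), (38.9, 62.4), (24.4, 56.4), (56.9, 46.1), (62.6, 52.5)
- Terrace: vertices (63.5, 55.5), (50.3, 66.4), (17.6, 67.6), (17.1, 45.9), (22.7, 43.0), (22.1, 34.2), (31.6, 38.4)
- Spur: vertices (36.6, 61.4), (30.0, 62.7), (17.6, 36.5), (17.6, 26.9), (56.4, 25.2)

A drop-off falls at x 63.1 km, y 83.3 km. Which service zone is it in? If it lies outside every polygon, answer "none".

none

Cast a ray rightward from (63.1, 83.3). For each polygon, the edges (by vertex number in listed order) whose endpoints lie on opposite sides of y = 83.3, where each meets that height, and whether that is right or left of the point:
Knoll: no edge straddles that height → 0 crossings.
Ford: no edge straddles that height → 0 crossings.
Basin: 2–3 at x≈39.30 (left), 3–4 at x≈35.48 (left) → 0 crossings.
Terrace: no edge straddles that height → 0 crossings.
Spur: no edge straddles that height → 0 crossings.
All counts are even, so the point lies outside every listed polygon.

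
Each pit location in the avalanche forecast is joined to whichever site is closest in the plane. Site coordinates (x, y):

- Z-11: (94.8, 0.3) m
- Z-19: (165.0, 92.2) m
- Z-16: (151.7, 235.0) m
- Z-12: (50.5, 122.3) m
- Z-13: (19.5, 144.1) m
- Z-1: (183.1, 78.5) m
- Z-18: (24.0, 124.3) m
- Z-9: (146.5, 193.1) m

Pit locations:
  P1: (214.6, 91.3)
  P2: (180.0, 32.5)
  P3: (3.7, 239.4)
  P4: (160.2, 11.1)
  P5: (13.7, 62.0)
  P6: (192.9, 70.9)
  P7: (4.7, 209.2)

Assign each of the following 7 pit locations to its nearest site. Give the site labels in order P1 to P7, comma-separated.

Z-1, Z-1, Z-13, Z-11, Z-18, Z-1, Z-13

P1 → Z-1 (d²=1156.09)
P2 → Z-1 (d²=2125.61)
P3 → Z-13 (d²=9331.73)
P4 → Z-11 (d²=4393.80)
P5 → Z-18 (d²=3987.38)
P6 → Z-1 (d²=153.80)
P7 → Z-13 (d²=4457.05)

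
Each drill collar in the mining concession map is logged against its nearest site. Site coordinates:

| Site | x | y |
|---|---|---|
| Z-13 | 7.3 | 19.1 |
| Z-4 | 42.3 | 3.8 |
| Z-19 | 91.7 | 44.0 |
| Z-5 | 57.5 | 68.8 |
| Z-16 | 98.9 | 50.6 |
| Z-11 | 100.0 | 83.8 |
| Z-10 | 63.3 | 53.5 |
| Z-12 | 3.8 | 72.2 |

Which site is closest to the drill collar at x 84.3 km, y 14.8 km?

Z-19

Squared distances to each site:
Z-13: 5947.490; Z-4: 1885.000; Z-19: 907.400; Z-5: 3634.240; Z-16: 1494.800; Z-11: 5007.490; Z-10: 1938.690; Z-12: 9775.010.
Minimum at Z-19.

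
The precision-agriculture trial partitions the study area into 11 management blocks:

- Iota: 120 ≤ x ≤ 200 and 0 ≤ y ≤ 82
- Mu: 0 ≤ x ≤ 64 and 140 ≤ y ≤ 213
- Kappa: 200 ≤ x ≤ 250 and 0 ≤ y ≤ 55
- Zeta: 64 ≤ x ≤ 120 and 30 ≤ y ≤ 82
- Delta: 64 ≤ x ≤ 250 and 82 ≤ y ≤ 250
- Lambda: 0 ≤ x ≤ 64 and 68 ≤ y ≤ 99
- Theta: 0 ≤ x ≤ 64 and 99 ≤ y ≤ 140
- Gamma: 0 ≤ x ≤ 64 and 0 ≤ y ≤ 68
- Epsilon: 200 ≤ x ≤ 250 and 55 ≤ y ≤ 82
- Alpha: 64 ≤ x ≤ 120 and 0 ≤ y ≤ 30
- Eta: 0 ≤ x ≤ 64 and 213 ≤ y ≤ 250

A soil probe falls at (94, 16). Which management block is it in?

The point has x = 94 and y = 16.
Only Alpha satisfies 64 ≤ x ≤ 120 and 0 ≤ y ≤ 30.

Alpha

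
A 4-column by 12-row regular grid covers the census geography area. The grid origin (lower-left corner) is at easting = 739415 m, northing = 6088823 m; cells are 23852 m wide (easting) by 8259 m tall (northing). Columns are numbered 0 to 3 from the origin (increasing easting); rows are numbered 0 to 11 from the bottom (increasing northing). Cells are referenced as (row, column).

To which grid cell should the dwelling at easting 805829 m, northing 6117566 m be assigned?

(3, 2)

Column index: ⌊(805829 − 739415) / 23852⌋ = ⌊2.784⌋ = 2
Row offset from origin: ⌊(6117566 − 6088823) / 8259⌋ = ⌊3.480⌋ = 3 → row 3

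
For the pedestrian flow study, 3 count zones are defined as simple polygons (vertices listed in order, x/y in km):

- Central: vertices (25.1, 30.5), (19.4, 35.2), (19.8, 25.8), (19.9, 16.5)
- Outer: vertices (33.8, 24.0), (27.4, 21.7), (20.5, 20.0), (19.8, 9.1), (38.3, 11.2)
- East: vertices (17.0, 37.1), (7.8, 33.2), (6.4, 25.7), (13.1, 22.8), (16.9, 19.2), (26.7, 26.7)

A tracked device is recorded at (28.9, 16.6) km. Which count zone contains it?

Cast a ray rightward from (28.9, 16.6). For each polygon, the edges (by vertex number in listed order) whose endpoints lie on opposite sides of y = 16.6, where each meets that height, and whether that is right or left of the point:
Central: 3–4 at x≈19.90 (left), 4–1 at x≈19.94 (left) → 0 crossings.
Outer: 3–4 at x≈20.28 (left), 5–1 at x≈36.40 (right) → 1 crossing.
East: no edge straddles that height → 0 crossings.
Only Outer has an odd count, so the point is inside Outer.

Outer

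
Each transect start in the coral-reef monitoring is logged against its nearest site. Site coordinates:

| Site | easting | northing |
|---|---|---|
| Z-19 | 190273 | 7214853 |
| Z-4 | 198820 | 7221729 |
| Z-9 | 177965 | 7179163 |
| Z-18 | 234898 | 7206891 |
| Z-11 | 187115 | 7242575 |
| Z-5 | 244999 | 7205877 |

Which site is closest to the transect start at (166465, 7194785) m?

Z-9

Squared distances to each site:
Z-19: 969545488.000; Z-4: 1772825161.000; Z-9: 376296884.000; Z-18: 4829630725.000; Z-11: 2710306600.000; Z-5: 6290621620.000.
Minimum at Z-9.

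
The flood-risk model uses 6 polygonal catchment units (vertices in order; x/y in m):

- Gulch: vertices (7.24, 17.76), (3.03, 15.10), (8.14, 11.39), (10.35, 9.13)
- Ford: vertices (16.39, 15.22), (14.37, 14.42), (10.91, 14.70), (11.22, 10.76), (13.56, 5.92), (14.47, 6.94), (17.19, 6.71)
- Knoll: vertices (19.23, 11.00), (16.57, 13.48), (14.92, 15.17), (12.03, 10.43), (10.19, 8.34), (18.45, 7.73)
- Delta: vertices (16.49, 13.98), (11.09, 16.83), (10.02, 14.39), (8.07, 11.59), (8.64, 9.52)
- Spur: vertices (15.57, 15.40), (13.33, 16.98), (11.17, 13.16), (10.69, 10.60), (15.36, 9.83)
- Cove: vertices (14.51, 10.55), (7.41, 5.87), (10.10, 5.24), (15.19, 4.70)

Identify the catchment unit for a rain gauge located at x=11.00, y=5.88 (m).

Cove

Cast a ray rightward from (11.00, 5.88). For each polygon, the edges (by vertex number in listed order) whose endpoints lie on opposite sides of y = 5.88, where each meets that height, and whether that is right or left of the point:
Gulch: no edge straddles that height → 0 crossings.
Ford: no edge straddles that height → 0 crossings.
Knoll: no edge straddles that height → 0 crossings.
Delta: no edge straddles that height → 0 crossings.
Spur: no edge straddles that height → 0 crossings.
Cove: 1–2 at x≈7.425 (left), 4–1 at x≈15.053 (right) → 1 crossing.
Only Cove has an odd count, so the point is inside Cove.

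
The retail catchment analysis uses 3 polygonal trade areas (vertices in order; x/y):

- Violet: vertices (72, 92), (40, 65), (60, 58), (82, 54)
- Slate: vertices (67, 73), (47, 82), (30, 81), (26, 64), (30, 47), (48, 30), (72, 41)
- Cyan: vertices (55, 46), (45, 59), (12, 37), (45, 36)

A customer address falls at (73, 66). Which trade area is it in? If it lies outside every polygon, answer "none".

Cast a ray rightward from (73, 66). For each polygon, the edges (by vertex number in listed order) whose endpoints lie on opposite sides of y = 66, where each meets that height, and whether that is right or left of the point:
Violet: 1–2 at x≈41.2 (left), 4–1 at x≈78.8 (right) → 1 crossing.
Slate: 3–4 at x≈26.5 (left), 7–1 at x≈68.1 (left) → 0 crossings.
Cyan: no edge straddles that height → 0 crossings.
Only Violet has an odd count, so the point is inside Violet.

Violet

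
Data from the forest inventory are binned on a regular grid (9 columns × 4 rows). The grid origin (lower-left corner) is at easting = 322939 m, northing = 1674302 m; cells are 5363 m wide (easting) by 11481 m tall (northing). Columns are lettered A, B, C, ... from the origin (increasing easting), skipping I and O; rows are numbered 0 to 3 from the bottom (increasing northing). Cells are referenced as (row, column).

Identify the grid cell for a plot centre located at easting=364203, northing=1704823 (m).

(2, H)

Column index: ⌊(364203 − 322939) / 5363⌋ = ⌊7.694⌋ = 7 → column H
Row offset from origin: ⌊(1704823 − 1674302) / 11481⌋ = ⌊2.658⌋ = 2 → row 2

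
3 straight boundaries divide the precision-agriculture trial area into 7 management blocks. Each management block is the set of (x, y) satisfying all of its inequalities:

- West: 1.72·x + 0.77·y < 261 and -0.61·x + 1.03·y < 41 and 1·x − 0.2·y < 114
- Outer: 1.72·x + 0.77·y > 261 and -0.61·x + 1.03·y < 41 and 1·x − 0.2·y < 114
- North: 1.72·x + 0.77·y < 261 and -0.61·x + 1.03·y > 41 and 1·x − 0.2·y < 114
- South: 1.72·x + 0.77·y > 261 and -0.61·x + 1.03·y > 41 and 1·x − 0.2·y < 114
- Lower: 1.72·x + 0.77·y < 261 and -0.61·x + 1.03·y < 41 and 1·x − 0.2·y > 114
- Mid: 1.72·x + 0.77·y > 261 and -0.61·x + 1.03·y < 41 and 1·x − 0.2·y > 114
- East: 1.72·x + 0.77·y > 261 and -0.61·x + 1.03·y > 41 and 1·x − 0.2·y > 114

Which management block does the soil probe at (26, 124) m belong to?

North

1.72·26 + 0.77·124 = 140.200, which is < 261
-0.61·26 + 1.03·124 = 111.860, which is > 41
1·26 − 0.2·124 = 1.200, which is < 114
This sign pattern matches North.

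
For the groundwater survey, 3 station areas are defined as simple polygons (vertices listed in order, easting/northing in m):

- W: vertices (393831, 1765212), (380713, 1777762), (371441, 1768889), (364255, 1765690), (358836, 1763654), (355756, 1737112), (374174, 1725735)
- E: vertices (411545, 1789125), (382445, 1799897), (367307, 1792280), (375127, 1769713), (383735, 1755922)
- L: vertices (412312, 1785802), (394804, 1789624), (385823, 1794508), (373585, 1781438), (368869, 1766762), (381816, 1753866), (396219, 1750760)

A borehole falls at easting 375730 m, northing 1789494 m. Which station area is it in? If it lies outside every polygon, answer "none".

Cast a ray rightward from (375730, 1789494). For each polygon, the edges (by vertex number in listed order) whose endpoints lie on opposite sides of northing = 1789494, where each meets that height, and whether that is right or left of the point:
W: no edge straddles that height → 0 crossings.
E: 1–2 at easting≈410548.2 (right), 3–4 at easting≈368272.4 (left) → 1 crossing.
L: 1–2 at easting≈395399.5 (right), 3–4 at easting≈381128.2 (right) → 2 crossings.
Only E has an odd count, so the point is inside E.

E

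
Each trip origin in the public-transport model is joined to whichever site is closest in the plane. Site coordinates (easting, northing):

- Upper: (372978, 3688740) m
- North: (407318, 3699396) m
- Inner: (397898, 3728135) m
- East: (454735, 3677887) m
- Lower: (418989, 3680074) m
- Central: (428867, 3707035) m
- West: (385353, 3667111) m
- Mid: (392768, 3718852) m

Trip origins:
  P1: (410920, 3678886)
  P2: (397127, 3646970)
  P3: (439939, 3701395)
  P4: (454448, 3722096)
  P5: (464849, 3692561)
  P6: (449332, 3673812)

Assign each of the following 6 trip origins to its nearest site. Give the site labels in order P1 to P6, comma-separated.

Lower, West, Central, Central, East, East

P1 → Lower (d²=66520105.00)
P2 → West (d²=544286957.00)
P3 → Central (d²=154398784.00)
P4 → Central (d²=881221282.00)
P5 → East (d²=317619272.00)
P6 → East (d²=45798034.00)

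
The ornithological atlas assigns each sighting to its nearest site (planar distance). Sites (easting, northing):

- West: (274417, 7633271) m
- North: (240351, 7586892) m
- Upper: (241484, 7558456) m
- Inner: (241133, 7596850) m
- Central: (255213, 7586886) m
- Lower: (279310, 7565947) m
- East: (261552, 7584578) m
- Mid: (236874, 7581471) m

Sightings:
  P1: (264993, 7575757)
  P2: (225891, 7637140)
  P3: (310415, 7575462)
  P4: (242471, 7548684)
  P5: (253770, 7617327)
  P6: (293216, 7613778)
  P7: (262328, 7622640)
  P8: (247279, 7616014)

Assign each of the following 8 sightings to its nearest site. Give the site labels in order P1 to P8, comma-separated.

P1 → East (d²=89650522.00)
P2 → Inner (d²=1855602664.00)
P3 → Lower (d²=1058056250.00)
P4 → Upper (d²=96466153.00)
P5 → Inner (d²=579001298.00)
P6 → West (d²=733379450.00)
P7 → West (d²=259162082.00)
P8 → Inner (d²=405032212.00)

East, Inner, Lower, Upper, Inner, West, West, Inner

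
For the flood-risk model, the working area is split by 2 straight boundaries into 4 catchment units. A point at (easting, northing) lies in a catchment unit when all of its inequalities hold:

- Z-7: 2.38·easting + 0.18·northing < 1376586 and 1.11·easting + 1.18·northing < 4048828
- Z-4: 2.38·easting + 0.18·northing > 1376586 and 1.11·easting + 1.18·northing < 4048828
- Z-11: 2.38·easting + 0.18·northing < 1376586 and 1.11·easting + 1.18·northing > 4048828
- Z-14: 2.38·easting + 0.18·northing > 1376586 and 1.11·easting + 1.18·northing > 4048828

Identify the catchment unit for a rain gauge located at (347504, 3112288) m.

Z-14

2.38·347504 + 0.18·3112288 = 1387271.360, which is > 1376586
1.11·347504 + 1.18·3112288 = 4058229.280, which is > 4048828
This sign pattern matches Z-14.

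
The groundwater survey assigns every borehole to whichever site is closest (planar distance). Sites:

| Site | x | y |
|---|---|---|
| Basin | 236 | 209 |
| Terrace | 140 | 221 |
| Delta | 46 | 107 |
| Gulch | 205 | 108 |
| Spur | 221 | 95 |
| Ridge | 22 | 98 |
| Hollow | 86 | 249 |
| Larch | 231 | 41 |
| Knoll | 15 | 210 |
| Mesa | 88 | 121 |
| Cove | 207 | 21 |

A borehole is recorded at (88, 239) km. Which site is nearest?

Hollow

Squared distances to each site:
Basin: 22804.000; Terrace: 3028.000; Delta: 19188.000; Gulch: 30850.000; Spur: 38425.000; Ridge: 24237.000; Hollow: 104.000; Larch: 59653.000; Knoll: 6170.000; Mesa: 13924.000; Cove: 61685.000.
Minimum at Hollow.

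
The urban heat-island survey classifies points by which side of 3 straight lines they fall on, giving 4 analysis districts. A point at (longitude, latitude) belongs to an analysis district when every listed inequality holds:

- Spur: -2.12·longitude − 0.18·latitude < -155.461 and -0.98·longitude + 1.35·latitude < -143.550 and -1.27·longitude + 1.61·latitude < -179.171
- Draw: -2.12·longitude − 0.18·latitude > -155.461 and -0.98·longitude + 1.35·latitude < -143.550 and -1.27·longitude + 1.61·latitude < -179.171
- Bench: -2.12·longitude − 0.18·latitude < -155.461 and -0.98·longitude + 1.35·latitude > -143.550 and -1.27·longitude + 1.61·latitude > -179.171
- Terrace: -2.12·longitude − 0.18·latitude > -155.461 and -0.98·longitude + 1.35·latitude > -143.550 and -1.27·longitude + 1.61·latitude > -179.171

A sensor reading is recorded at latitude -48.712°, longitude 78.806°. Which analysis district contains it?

Bench

-2.12·78.806 − 0.18·-48.712 = -158.301, which is < -155.461
-0.98·78.806 + 1.35·-48.712 = -142.991, which is > -143.550
-1.27·78.806 + 1.61·-48.712 = -178.510, which is > -179.171
This sign pattern matches Bench.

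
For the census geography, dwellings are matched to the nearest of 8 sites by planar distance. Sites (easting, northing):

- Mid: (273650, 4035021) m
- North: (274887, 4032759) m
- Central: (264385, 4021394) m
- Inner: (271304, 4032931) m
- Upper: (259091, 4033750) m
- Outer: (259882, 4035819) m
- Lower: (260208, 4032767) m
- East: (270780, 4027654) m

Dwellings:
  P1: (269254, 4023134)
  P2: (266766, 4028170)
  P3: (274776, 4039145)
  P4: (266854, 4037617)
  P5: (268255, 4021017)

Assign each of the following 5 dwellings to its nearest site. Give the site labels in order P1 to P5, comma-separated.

East, East, Mid, Inner, Central

P1 → East (d²=22759076.00)
P2 → East (d²=16378452.00)
P3 → Mid (d²=18275252.00)
P4 → Inner (d²=41761096.00)
P5 → Central (d²=15119029.00)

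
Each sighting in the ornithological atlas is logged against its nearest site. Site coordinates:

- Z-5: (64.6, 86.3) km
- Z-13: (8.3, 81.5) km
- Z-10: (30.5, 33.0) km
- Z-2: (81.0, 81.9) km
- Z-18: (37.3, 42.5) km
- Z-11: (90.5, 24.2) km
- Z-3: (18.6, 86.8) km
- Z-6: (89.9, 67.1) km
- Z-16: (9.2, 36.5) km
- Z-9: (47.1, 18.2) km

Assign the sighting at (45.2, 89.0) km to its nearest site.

Z-5

Squared distances to each site:
Z-5: 383.650; Z-13: 1417.860; Z-10: 3352.090; Z-2: 1332.050; Z-18: 2224.660; Z-11: 6251.130; Z-3: 712.400; Z-6: 2477.700; Z-16: 4052.250; Z-9: 5016.250.
Minimum at Z-5.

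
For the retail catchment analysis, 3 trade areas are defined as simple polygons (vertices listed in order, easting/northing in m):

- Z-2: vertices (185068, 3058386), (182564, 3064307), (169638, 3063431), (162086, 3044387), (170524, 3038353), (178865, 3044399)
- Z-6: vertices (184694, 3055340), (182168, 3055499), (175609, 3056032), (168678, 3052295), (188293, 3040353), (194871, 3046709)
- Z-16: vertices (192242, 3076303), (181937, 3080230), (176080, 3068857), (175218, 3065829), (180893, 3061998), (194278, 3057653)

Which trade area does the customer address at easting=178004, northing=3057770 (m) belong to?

Z-2

Cast a ray rightward from (178004, 3057770). For each polygon, the edges (by vertex number in listed order) whose endpoints lie on opposite sides of northing = 3057770, where each meets that height, and whether that is right or left of the point:
Z-2: 3–4 at easting≈167393.1 (left), 6–1 at easting≈184794.8 (right) → 1 crossing.
Z-6: no edge straddles that height → 0 crossings.
Z-16: 5–6 at easting≈193917.6 (right), 6–1 at easting≈194265.2 (right) → 2 crossings.
Only Z-2 has an odd count, so the point is inside Z-2.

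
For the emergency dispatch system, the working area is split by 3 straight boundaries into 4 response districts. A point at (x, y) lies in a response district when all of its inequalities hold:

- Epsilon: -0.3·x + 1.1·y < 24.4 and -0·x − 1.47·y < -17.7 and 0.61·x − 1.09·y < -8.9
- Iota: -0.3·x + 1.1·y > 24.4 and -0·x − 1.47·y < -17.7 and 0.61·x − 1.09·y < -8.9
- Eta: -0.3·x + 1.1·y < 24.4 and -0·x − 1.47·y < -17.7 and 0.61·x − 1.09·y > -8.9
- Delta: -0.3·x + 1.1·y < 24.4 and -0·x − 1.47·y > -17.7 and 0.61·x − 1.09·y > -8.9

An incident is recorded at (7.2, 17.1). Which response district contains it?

Epsilon

-0.3·7.2 + 1.1·17.1 = 16.650, which is < 24.4
-0·7.2 − 1.47·17.1 = -25.137, which is < -17.7
0.61·7.2 − 1.09·17.1 = -14.247, which is < -8.9
This sign pattern matches Epsilon.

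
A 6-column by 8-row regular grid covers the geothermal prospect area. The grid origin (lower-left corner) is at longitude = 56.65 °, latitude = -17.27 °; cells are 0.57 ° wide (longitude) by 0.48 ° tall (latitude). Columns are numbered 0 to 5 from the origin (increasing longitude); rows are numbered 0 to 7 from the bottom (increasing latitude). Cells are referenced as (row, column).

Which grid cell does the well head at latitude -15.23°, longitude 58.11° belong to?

(4, 2)

Column index: ⌊(58.11 − 56.65) / 0.57⌋ = ⌊2.561⌋ = 2
Row offset from origin: ⌊(-15.23 − -17.27) / 0.48⌋ = ⌊4.250⌋ = 4 → row 4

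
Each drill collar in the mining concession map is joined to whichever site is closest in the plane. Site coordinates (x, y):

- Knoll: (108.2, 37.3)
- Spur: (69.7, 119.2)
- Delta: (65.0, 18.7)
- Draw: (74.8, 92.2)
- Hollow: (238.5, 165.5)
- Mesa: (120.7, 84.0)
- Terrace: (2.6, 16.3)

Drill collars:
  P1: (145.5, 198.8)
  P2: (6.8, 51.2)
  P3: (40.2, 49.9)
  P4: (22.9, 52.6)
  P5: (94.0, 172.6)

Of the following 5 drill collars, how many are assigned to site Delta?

P1 → Hollow
P2 → Terrace
P3 → Delta
P4 → Terrace
P5 → Spur
1 of the 5 goes to Delta.

1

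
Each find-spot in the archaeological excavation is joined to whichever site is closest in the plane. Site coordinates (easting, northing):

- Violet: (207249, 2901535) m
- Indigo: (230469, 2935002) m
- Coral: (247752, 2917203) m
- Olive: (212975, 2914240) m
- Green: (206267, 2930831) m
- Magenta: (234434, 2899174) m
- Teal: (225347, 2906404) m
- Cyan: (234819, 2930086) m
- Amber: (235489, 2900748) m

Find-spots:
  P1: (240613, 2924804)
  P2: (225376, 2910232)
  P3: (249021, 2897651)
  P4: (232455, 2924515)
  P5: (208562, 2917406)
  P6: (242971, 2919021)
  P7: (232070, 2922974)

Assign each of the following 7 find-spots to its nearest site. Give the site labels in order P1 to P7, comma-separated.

Cyan, Teal, Amber, Cyan, Olive, Coral, Cyan

P1 → Cyan (d²=61469960.00)
P2 → Teal (d²=14654425.00)
P3 → Amber (d²=192706433.00)
P4 → Cyan (d²=36624537.00)
P5 → Olive (d²=29498125.00)
P6 → Coral (d²=26163085.00)
P7 → Cyan (d²=58137545.00)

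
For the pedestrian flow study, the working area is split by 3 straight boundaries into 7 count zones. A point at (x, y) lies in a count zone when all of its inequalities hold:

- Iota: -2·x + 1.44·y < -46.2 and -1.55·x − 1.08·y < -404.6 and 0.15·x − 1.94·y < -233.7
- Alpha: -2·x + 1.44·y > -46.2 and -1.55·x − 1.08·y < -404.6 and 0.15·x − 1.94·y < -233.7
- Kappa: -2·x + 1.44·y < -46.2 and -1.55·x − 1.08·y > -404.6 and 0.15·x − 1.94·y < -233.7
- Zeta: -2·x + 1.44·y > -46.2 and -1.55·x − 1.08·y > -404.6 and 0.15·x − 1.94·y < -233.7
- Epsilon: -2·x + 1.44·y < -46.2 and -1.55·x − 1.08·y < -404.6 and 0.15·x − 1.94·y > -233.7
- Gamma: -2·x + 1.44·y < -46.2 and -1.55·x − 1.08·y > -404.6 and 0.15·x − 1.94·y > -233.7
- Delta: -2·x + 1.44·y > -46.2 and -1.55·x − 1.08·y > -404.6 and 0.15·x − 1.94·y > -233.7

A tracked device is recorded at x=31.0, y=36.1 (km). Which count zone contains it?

-2·31.0 + 1.44·36.1 = -10.016, which is > -46.2
-1.55·31.0 − 1.08·36.1 = -87.038, which is > -404.6
0.15·31.0 − 1.94·36.1 = -65.384, which is > -233.7
This sign pattern matches Delta.

Delta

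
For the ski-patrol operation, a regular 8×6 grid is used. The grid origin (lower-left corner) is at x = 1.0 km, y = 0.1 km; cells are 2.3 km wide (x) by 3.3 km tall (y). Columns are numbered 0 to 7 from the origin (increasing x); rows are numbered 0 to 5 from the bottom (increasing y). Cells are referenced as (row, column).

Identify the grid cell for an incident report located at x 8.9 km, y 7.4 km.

Column index: ⌊(8.9 − 1.0) / 2.3⌋ = ⌊3.435⌋ = 3
Row offset from origin: ⌊(7.4 − 0.1) / 3.3⌋ = ⌊2.212⌋ = 2 → row 2

(2, 3)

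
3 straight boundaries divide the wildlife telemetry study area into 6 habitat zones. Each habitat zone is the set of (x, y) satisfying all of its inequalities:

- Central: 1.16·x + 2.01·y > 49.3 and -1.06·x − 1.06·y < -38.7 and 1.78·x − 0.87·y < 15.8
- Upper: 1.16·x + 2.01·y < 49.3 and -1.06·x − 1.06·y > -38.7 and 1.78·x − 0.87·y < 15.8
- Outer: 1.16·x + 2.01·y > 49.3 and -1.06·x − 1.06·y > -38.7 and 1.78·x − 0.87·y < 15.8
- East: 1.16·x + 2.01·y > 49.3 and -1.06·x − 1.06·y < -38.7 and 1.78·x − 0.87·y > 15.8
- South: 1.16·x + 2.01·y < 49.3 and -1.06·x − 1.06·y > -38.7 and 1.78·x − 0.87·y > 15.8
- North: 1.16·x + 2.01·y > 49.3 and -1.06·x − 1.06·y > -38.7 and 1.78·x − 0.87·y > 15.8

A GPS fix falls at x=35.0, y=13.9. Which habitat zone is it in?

East

1.16·35.0 + 2.01·13.9 = 68.539, which is > 49.3
-1.06·35.0 − 1.06·13.9 = -51.834, which is < -38.7
1.78·35.0 − 0.87·13.9 = 50.207, which is > 15.8
This sign pattern matches East.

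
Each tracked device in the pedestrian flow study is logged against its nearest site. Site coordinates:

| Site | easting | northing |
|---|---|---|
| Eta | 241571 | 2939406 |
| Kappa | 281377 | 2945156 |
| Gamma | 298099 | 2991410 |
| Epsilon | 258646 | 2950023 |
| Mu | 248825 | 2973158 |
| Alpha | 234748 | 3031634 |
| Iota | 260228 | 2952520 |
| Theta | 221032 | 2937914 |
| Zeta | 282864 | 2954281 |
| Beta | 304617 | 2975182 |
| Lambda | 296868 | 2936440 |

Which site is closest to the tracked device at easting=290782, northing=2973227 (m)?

Beta

Squared distances to each site:
Eta: 3565582562.000; Kappa: 876435066.000; Gamma: 384159978.000; Epsilon: 1571148112.000; Mu: 1760394610.000; Alpha: 6551186805.000; Iota: 1362326765.000; Theta: 6112070469.000; Zeta: 421645640.000; Beta: 195229250.000; Lambda: 1390322765.000.
Minimum at Beta.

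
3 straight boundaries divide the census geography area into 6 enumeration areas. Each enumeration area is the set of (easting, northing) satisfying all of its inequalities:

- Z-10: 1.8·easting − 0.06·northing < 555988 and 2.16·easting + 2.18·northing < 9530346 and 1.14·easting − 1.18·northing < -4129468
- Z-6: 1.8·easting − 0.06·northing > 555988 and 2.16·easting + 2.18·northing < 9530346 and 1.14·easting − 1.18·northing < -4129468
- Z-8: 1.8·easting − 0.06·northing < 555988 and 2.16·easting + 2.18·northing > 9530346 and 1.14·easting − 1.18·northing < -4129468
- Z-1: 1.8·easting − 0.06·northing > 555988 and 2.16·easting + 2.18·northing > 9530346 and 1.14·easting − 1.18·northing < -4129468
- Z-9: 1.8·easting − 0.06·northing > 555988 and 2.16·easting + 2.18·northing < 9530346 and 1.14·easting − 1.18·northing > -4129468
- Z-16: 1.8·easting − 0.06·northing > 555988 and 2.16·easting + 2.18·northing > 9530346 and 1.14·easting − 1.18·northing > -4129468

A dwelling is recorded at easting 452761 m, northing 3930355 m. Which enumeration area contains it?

Z-16

1.8·452761 − 0.06·3930355 = 579148.500, which is > 555988
2.16·452761 + 2.18·3930355 = 9546137.660, which is > 9530346
1.14·452761 − 1.18·3930355 = -4121671.360, which is > -4129468
This sign pattern matches Z-16.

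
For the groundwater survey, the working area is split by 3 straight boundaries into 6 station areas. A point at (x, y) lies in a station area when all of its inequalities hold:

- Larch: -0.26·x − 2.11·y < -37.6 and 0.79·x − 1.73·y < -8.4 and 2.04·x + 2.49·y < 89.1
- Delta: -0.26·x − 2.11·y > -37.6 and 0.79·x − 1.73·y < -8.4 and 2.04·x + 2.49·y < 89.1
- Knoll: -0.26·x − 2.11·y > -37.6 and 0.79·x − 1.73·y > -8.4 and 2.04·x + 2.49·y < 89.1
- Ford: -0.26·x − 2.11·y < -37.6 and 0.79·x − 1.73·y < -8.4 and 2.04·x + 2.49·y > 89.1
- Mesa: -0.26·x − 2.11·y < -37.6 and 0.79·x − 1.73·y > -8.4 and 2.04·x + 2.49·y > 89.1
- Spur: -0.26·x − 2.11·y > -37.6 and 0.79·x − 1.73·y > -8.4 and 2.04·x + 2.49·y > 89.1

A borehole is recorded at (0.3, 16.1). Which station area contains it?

Delta

-0.26·0.3 − 2.11·16.1 = -34.049, which is > -37.6
0.79·0.3 − 1.73·16.1 = -27.616, which is < -8.4
2.04·0.3 + 2.49·16.1 = 40.701, which is < 89.1
This sign pattern matches Delta.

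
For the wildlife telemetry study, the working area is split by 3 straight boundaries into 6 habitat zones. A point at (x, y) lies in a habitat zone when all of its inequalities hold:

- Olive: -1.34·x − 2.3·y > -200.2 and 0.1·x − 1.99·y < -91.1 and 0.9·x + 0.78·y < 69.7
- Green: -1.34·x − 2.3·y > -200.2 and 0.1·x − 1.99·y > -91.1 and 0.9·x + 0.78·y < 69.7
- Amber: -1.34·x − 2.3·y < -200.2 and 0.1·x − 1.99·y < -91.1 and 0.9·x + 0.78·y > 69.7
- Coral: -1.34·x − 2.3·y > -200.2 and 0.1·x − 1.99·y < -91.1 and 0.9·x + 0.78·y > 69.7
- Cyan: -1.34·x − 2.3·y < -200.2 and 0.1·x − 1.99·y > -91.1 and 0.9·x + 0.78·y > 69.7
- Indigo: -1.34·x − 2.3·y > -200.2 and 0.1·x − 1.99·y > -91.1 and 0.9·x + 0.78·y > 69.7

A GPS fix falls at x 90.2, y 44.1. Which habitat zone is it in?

Cyan

-1.34·90.2 − 2.3·44.1 = -222.298, which is < -200.2
0.1·90.2 − 1.99·44.1 = -78.739, which is > -91.1
0.9·90.2 + 0.78·44.1 = 115.578, which is > 69.7
This sign pattern matches Cyan.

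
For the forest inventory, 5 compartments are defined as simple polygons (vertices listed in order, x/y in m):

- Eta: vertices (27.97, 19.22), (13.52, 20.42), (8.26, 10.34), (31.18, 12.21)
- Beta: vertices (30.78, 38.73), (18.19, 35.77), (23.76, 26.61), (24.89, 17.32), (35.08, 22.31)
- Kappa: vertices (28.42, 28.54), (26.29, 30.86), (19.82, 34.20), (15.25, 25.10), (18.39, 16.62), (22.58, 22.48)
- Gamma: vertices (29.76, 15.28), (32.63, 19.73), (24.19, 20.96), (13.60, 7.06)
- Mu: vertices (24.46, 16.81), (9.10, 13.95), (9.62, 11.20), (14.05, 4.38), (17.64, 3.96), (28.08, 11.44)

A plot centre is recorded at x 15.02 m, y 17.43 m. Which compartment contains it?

Eta

Cast a ray rightward from (15.02, 17.43). For each polygon, the edges (by vertex number in listed order) whose endpoints lie on opposite sides of y = 17.43, where each meets that height, and whether that is right or left of the point:
Eta: 2–3 at x≈11.960 (left), 4–1 at x≈28.790 (right) → 1 crossing.
Beta: 3–4 at x≈24.877 (right), 4–5 at x≈25.115 (right) → 2 crossings.
Kappa: 4–5 at x≈18.090 (right), 5–6 at x≈18.969 (right) → 2 crossings.
Gamma: 1–2 at x≈31.147 (right), 3–4 at x≈21.501 (right) → 2 crossings.
Mu: no edge straddles that height → 0 crossings.
Only Eta has an odd count, so the point is inside Eta.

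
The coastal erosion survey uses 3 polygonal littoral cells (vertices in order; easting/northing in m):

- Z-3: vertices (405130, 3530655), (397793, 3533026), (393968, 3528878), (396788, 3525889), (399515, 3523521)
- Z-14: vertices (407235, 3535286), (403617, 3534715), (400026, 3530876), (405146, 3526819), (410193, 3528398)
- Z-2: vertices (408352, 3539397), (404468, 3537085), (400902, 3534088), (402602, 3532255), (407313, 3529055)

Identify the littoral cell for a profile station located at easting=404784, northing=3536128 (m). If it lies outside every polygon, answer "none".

Z-2

Cast a ray rightward from (404784, 3536128). For each polygon, the edges (by vertex number in listed order) whose endpoints lie on opposite sides of northing = 3536128, where each meets that height, and whether that is right or left of the point:
Z-3: no edge straddles that height → 0 crossings.
Z-14: no edge straddles that height → 0 crossings.
Z-2: 2–3 at easting≈403329.3 (left), 5–1 at easting≈408023.6 (right) → 1 crossing.
Only Z-2 has an odd count, so the point is inside Z-2.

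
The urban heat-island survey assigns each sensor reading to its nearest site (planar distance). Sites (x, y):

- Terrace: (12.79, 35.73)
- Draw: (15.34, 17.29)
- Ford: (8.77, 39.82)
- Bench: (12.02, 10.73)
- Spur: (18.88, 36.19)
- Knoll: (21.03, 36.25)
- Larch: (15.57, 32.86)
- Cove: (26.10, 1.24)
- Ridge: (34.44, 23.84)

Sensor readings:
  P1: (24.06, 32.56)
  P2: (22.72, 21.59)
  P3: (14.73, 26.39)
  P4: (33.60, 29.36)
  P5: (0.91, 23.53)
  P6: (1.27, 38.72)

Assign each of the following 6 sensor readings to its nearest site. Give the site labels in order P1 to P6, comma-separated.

P1 → Knoll (d²=22.80)
P2 → Draw (d²=72.95)
P3 → Larch (d²=42.57)
P4 → Ridge (d²=31.18)
P5 → Draw (d²=247.16)
P6 → Ford (d²=57.46)

Knoll, Draw, Larch, Ridge, Draw, Ford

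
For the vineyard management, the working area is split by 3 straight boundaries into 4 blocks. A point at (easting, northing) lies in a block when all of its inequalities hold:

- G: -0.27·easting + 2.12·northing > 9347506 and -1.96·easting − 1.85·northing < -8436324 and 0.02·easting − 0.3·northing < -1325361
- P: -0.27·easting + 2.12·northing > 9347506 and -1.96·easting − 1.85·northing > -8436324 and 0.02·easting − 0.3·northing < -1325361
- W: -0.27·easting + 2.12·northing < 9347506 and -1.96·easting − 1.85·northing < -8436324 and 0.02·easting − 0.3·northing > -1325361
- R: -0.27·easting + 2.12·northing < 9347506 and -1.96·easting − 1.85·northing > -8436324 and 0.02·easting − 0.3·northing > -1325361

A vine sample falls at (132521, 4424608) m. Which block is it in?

W

-0.27·132521 + 2.12·4424608 = 9344388.290, which is < 9347506
-1.96·132521 − 1.85·4424608 = -8445265.960, which is < -8436324
0.02·132521 − 0.3·4424608 = -1324731.980, which is > -1325361
This sign pattern matches W.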